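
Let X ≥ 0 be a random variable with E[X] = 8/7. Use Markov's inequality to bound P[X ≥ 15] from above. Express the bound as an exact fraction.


μ = E[X] = 8/7, a = 15.
Markov: P[X ≥ 15] ≤ μ/a = (8/7)/15 = 8/105.
Numerically: ≈ 0.076190.
(Since a = 15 > μ = 1.142857, the bound 8/105 is < 1 and informative.)

P[X ≥ 15] ≤ 8/105 ≈ 0.076190.


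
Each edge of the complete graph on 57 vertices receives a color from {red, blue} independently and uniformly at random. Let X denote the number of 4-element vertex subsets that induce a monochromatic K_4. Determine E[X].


Let X = Σ_S X_S over the C(57, 4) = 395010 subsets S of size 4, where X_S = 1 if the K_4 on S is monochromatic.
For a fixed S, the K_4 on S has C(4, 2) = 6 edges. P[all 6 edges red] = (1/2)^6, and likewise for blue, so P[monochromatic] = 2·(1/2)^6 = 2^{1 − 6} = 1/32.
Summing: E[X] = C(57, 4) · 2^{1 − 6} = 395010 · 1/32 = 197505/16.
Numerically: E[X] ≈ 12344.0625.

E[X] = C(57,4)·2^(1−C(4,2)) = 197505/16 ≈ 12344.0625.


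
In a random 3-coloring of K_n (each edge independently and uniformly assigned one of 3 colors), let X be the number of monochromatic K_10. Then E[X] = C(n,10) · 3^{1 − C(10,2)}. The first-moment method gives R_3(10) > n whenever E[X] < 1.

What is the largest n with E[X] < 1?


We need C(n, 10) · 3^{1 − 45} < 1, i.e. C(n, 10) < 3^{45 − 1} = 984770902183611232881.
Check values of n near the boundary:
  n = 569: C(569, 10) = 905357721286137524328; 905357721286137524328 < 984770902183611232881? YES
  n = 570: C(570, 10) = 921524823451961408691; 921524823451961408691 < 984770902183611232881? YES
  n = 571: C(571, 10) = 937951290893172842001; 937951290893172842001 < 984770902183611232881? YES
  n = 572: C(572, 10) = 954640815642161682606; 954640815642161682606 < 984770902183611232881? YES
  n = 573: C(573, 10) = 971597135635805762226; 971597135635805762226 < 984770902183611232881? YES
  n = 574: C(574, 10) = 988824035203816502691; 988824035203816502691 < 984770902183611232881? NO
The largest n with C(n, 10) < 984770902183611232881 is n = 573 (where E[X] = 35985079097622435638/36472996377170786403 ≈ 0.9866). Hence R_3(10) > 573, i.e. R_3(10) ≥ 574.

Largest n = 573; hence R_3(10) > 573.


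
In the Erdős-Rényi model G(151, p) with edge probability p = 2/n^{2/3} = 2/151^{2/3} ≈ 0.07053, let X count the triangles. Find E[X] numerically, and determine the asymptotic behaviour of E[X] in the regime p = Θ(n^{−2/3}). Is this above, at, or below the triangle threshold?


Number of potential triangles: C(151, 3) = 562475.
Each occurs with probability p³ ≈ (0.07053)³ ≈ 3.508618e-04.
By linearity: E[X] = C(151, 3)·p³ ≈ 562475 · 3.508618e-04 ≈ 197.3510.
Since α = 2/3 < 1, p = c/n^{2/3} ≫ 1/n is above the triangle threshold p ~ 1/n. Asymptotically E[X] ~ (c³/6)·n^{3(1−α)} = (2³/6)·n^{1} → ∞; triangles are abundant w.h.p.

E[X] ≈ 197.3510; in regime p = Θ(1/n^{2/3}) E[X] diverges (above the triangle threshold p ~ 1/n).


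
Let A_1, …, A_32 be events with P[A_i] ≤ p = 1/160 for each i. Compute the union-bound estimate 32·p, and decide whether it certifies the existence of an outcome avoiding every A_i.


Union bound: P[∪_{i=1}^{32} A_i] ≤ Σ_i P[A_i] ≤ 32·p = 32·(1/160) = 1/5.
Numerically: 1/5 ≈ 0.2000.
Is 1/5 < 1? YES.
Since P[∪ A_i] ≤ 1/5 < 1, the complement has P[∩ A_i^c] ≥ 1 − 1/5 = 4/5 > 0, so some outcome avoids every A_i.

32·p = 1/5 ≈ 0.2000; existence CERTIFIED by the union bound.


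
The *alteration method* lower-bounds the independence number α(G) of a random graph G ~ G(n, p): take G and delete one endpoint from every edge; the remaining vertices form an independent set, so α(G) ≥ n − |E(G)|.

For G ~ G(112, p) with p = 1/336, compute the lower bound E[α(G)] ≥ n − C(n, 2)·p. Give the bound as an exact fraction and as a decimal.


E[|E(G)|] = C(112, 2)·p = 6216 · (1/336) = 37/2.
E[α(G)] ≥ n − E[|E(G)|] = 112 − 37/2 = 187/2.
Numerically: ≈ 93.50000.
(This is only a lower bound; the true E[α(G)] may be larger.)

E[α(G)] ≥ 187/2 ≈ 93.50000.


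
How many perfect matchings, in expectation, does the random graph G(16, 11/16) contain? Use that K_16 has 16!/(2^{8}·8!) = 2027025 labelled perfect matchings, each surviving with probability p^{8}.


K_16 has 16!/(2^{8}·8!) = 2027025 labelled perfect matchings.
For each such perfect matching H, let X_H = 1 if all 8 edges of H are present in G. Then P[X_H = 1] = p^{8} = (11/16)^{8} = 214358881/4294967296.
Summing the indicators: E[X] = Σ_H E[X_H] = 2027025 · p^{8} = 2027025 · 214358881/4294967296 = 434510810759025/4294967296.
Numerically: E[X] ≈ 101167.

E[X] = 2027025 · (11/16)^{8} = 434510810759025/4294967296 ≈ 101167.


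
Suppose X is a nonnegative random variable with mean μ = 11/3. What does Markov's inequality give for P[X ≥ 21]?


μ = E[X] = 11/3, a = 21.
Markov: P[X ≥ 21] ≤ μ/a = (11/3)/21 = 11/63.
Numerically: ≈ 0.17460.
(Since a = 21 > μ = 3.66667, the bound 11/63 is < 1 and informative.)

P[X ≥ 21] ≤ 11/63 ≈ 0.17460.


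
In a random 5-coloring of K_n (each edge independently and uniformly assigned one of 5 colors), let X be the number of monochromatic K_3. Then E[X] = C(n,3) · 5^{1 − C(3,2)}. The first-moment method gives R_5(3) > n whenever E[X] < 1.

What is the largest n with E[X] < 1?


We need C(n, 3) · 5^{1 − 3} < 1, i.e. C(n, 3) < 5^{3 − 1} = 25.
Check values of n near the boundary:
  n = 3: C(3, 3) = 1; 1 < 25? YES
  n = 4: C(4, 3) = 4; 4 < 25? YES
  n = 5: C(5, 3) = 10; 10 < 25? YES
  n = 6: C(6, 3) = 20; 20 < 25? YES
  n = 7: C(7, 3) = 35; 35 < 25? NO
  n = 8: C(8, 3) = 56; 56 < 25? NO
The largest n with C(n, 3) < 25 is n = 6 (where E[X] = 4/5 ≈ 0.80000). Hence R_5(3) > 6, i.e. R_5(3) ≥ 7.

Largest n = 6; hence R_5(3) > 6.


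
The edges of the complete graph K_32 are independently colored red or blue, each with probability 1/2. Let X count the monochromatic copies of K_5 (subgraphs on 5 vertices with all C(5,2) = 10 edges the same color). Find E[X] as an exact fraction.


Let X = Σ_S X_S over the C(32, 5) = 201376 subsets S of size 5, where X_S = 1 if the K_5 on S is monochromatic.
For a fixed S, the K_5 on S has C(5, 2) = 10 edges. P[all 10 edges red] = (1/2)^10, and likewise for blue, so P[monochromatic] = 2·(1/2)^10 = 2^{1 − 10} = 1/512.
By linearity of expectation: E[X] = C(32, 5) · 2^{1 − 10} = 201376 · 1/512 = 6293/16.
Numerically: E[X] ≈ 393.312.

E[X] = C(32,5)·2^(1−C(5,2)) = 6293/16 ≈ 393.312.


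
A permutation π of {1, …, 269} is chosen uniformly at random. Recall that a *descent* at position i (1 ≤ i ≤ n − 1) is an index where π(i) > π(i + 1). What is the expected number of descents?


Write X = Σ X_I over i = 1, …, 268, with X_I the indicator of one descent.
There are 268 indicators.
For each fixed i, the pair (π(i), π(i+1)) is a uniformly random ordered pair of distinct values from {1, …, 269}; by symmetry P[π(i) > π(i+1)] = 1/2.
By linearity: E[X] = 268 · (1/2) = (269 − 1) · (1/2) = 134 ≈ 134.00000.

E[X] = 134 = 134.00000.


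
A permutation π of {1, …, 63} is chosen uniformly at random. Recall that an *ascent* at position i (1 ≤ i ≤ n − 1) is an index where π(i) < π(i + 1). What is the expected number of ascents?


Write X = Σ X_I over i = 1, …, 62, with X_I the indicator of one ascent.
There are 62 indicators.
For each fixed i, the pair (π(i), π(i+1)) is a uniformly random ordered pair of distinct values from {1, …, 63}; by symmetry P[π(i) < π(i+1)] = 1/2.
By linearity: E[X] = 62 · (1/2) = (63 − 1) · (1/2) = 31 ≈ 31.000000.

E[X] = 31 = 31.000000.


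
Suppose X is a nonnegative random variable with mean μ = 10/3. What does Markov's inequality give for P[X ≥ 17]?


μ = E[X] = 10/3, a = 17.
Markov: P[X ≥ 17] ≤ μ/a = (10/3)/17 = 10/51.
Numerically: ≈ 0.19608.
(Since a = 17 > μ = 3.33333, the bound 10/51 is < 1 and informative.)

P[X ≥ 17] ≤ 10/51 ≈ 0.19608.


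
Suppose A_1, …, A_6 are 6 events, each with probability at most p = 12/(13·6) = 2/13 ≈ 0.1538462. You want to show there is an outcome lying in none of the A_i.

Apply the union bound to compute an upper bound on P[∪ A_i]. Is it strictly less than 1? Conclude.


Union bound: P[∪_{i=1}^{6} A_i] ≤ Σ_i P[A_i] ≤ 6·p = 6·(2/13) = 12/13.
Numerically: 12/13 ≈ 0.9230769.
Is 12/13 < 1? YES.
Since P[∪ A_i] ≤ 12/13 < 1, the complement has P[∩ A_i^c] ≥ 1 − 12/13 = 1/13 > 0, so some outcome avoids every A_i.

6·p = 12/13 ≈ 0.9230769; existence CERTIFIED by the union bound.


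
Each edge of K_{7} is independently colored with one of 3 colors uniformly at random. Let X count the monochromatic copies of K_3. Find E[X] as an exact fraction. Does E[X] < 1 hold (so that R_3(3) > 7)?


E[X] = C(7, 3) · 3^{1 − 3} = 35 · 3^{−2} = 35/9.
As a reduced fraction: E[X] = 35/9 ≈ 3.889.
Is E[X] < 1? NO.
Since E[X] ≥ 1, the first-moment bound is inconclusive at n = 7; it does NOT by itself certify R_3(3) > 7.

E[X] = 35/9 ≈ 3.889; E[X] ≥ 1; first-moment method inconclusive here.


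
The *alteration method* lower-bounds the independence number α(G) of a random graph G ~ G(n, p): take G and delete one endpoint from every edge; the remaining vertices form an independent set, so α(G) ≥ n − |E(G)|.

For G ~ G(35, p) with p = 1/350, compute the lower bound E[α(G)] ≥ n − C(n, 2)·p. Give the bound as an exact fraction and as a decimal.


E[|E(G)|] = C(35, 2)·p = 595 · (1/350) = 17/10.
E[α(G)] ≥ n − E[|E(G)|] = 35 − 17/10 = 333/10.
Numerically: ≈ 33.30000.
(This is only a lower bound; the true E[α(G)] may be larger.)

E[α(G)] ≥ 333/10 ≈ 33.30000.


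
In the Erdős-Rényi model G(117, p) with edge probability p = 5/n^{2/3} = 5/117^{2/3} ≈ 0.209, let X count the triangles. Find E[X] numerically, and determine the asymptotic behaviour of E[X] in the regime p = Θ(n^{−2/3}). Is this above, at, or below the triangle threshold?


Number of potential triangles: C(117, 3) = 260130.
Each occurs with probability p³ ≈ (0.209)³ ≈ 9.13142e-03.
By linearity: E[X] = C(117, 3)·p³ ≈ 260130 · 9.13142e-03 ≈ 2375.356.
Since α = 2/3 < 1, p = c/n^{2/3} ≫ 1/n is above the triangle threshold p ~ 1/n. Asymptotically E[X] ~ (c³/6)·n^{3(1−α)} = (5³/6)·n^{1} → ∞; triangles are abundant w.h.p.

E[X] ≈ 2375.356; in regime p = Θ(1/n^{2/3}) E[X] diverges (above the triangle threshold p ~ 1/n).


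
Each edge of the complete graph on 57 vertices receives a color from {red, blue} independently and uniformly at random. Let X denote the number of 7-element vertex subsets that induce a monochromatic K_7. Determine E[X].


Let X = Σ_S X_S over the C(57, 7) = 264385836 subsets S of size 7, where X_S = 1 if the K_7 on S is monochromatic.
For a fixed S, the K_7 on S has C(7, 2) = 21 edges. P[all 21 edges red] = (1/2)^21, and likewise for blue, so P[monochromatic] = 2·(1/2)^21 = 2^{1 − 21} = 1/1048576.
By linearity: E[X] = C(57, 7) · 2^{1 − 21} = 264385836 · 1/1048576 = 66096459/262144.
Numerically: E[X] ≈ 252.137981.

E[X] = C(57,7)·2^(1−C(7,2)) = 66096459/262144 ≈ 252.137981.


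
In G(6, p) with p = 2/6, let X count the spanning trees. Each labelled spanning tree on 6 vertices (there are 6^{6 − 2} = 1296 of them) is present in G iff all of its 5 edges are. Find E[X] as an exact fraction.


K_6 has 6^{6 − 2} = 1296 labelled spanning trees.
For each such spanning tree H, let X_H = 1 if all 5 edges of H are present in G. Then P[X_H = 1] = p^{5} = (1/3)^{5} = 1/243.
By linearity of expectation: E[X] = Σ_H E[X_H] = 1296 · p^{5} = 1296 · 1/243 = 16/3.
Numerically: E[X] ≈ 5.333.

E[X] = 1296 · (1/3)^{5} = 16/3 ≈ 5.333.


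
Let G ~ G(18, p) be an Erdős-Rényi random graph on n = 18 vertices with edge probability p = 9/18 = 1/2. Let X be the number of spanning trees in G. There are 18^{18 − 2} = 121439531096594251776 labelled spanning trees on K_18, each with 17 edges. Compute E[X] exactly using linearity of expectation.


K_18 has 18^{18 − 2} = 121439531096594251776 labelled spanning trees.
For each such spanning tree H, let X_H = 1 if all 17 edges of H are present in G. Then P[X_H = 1] = p^{17} = (1/2)^{17} = 1/131072.
Summing the indicators: E[X] = Σ_H E[X_H] = 121439531096594251776 · p^{17} = 121439531096594251776 · 1/131072 = 1853020188851841/2.
Numerically: E[X] ≈ 9.27e+14.

E[X] = 121439531096594251776 · (1/2)^{17} = 1853020188851841/2 ≈ 9.27e+14.


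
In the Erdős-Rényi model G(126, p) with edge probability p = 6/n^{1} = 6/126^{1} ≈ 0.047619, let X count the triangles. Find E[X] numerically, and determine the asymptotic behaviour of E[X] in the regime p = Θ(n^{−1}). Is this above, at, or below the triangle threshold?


Number of potential triangles: C(126, 3) = 325500.
Each occurs with probability p³ ≈ (0.047619)³ ≈ 1.0797970e-04.
By linearity: E[X] = C(126, 3)·p³ ≈ 325500 · 1.0797970e-04 ≈ 35.14739.
Here α = 1, so p = 6/n is exactly at the triangle threshold p ~ 1/n. Asymptotically E[X] → c³/6 = 6³/6 = 36 ≈ 36.00000, a bounded constant. In this regime the triangle count is asymptotically Poisson(c³/6).

E[X] ≈ 35.14739; in regime p = Θ(1/n^{1}) E[X] stays bounded (at the triangle threshold p ~ 1/n).


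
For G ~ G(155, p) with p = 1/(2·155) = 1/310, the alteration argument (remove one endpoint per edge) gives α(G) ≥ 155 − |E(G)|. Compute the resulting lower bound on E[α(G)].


E[|E(G)|] = C(155, 2)·p = 11935 · (1/310) = 77/2.
E[α(G)] ≥ n − E[|E(G)|] = 155 − 77/2 = 233/2.
Numerically: ≈ 116.5000.
(This is only a lower bound; the true E[α(G)] may be larger.)

E[α(G)] ≥ 233/2 ≈ 116.5000.


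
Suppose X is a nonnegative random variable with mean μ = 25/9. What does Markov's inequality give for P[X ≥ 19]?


μ = E[X] = 25/9, a = 19.
Markov: P[X ≥ 19] ≤ μ/a = (25/9)/19 = 25/171.
Numerically: ≈ 0.14620.
(Since a = 19 > μ = 2.77778, the bound 25/171 is < 1 and informative.)

P[X ≥ 19] ≤ 25/171 ≈ 0.14620.


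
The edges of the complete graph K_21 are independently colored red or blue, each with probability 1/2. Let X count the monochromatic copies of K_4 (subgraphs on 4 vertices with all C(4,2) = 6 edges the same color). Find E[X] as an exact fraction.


Let X = Σ_S X_S over the C(21, 4) = 5985 subsets S of size 4, where X_S = 1 if the K_4 on S is monochromatic.
For a fixed S, the K_4 on S has C(4, 2) = 6 edges. P[all 6 edges red] = (1/2)^6, and likewise for blue, so P[monochromatic] = 2·(1/2)^6 = 2^{1 − 6} = 1/32.
By linearity: E[X] = C(21, 4) · 2^{1 − 6} = 5985 · 1/32 = 5985/32.
Numerically: E[X] ≈ 187.0312.

E[X] = C(21,4)·2^(1−C(4,2)) = 5985/32 ≈ 187.0312.


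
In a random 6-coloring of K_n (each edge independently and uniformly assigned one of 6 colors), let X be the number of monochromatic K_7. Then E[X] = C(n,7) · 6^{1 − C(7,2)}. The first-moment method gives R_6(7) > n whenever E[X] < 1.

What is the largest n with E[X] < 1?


We need C(n, 7) · 6^{1 − 21} < 1, i.e. C(n, 7) < 6^{21 − 1} = 3656158440062976.
Check values of n near the boundary:
  n = 564: C(564, 7) = 3469685994423792; 3469685994423792 < 3656158440062976? YES
  n = 565: C(565, 7) = 3513212521235560; 3513212521235560 < 3656158440062976? YES
  n = 566: C(566, 7) = 3557206237959440; 3557206237959440 < 3656158440062976? YES
  n = 567: C(567, 7) = 3601671315933933; 3601671315933933 < 3656158440062976? YES
  n = 568: C(568, 7) = 3646611956239704; 3646611956239704 < 3656158440062976? YES
  n = 569: C(569, 7) = 3692032389858348; 3692032389858348 < 3656158440062976? NO
  n = 570: C(570, 7) = 3737936877831720; 3737936877831720 < 3656158440062976? NO
The largest n with C(n, 7) < 3656158440062976 is n = 568 (where E[X] = 16882462760369/16926659444736 ≈ 0.997). Hence R_6(7) > 568, i.e. R_6(7) ≥ 569.

Largest n = 568; hence R_6(7) > 568.


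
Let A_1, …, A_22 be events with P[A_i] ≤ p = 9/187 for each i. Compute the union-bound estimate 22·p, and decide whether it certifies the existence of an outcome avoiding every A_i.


Union bound: P[∪_{i=1}^{22} A_i] ≤ Σ_i P[A_i] ≤ 22·p = 22·(9/187) = 18/17.
Numerically: 18/17 ≈ 1.059.
Is 18/17 < 1? NO.
Since the bound 18/17 is ≥ 1, the union bound is uninformative here; it does NOT by itself certify existence.

22·p = 18/17 ≈ 1.059; existence NOT certified by the union bound.


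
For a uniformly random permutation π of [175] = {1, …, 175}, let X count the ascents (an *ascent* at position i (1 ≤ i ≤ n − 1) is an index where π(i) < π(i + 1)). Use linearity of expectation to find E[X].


Write X = Σ X_I over i = 1, …, 174, with X_I the indicator of one ascent.
There are 174 indicators.
For each fixed i, the pair (π(i), π(i+1)) is a uniformly random ordered pair of distinct values from {1, …, 175}; by symmetry P[π(i) < π(i+1)] = 1/2.
By linearity: E[X] = 174 · (1/2) = (175 − 1) · (1/2) = 87 ≈ 87.000000.

E[X] = 87 = 87.000000.


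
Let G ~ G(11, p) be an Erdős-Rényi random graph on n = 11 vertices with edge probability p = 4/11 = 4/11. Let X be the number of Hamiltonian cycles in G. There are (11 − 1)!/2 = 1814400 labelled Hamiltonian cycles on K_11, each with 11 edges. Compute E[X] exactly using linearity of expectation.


K_11 has (11 − 1)!/2 = 1814400 labelled Hamiltonian cycles.
For each such Hamiltonian cycle H, let X_H = 1 if all 11 edges of H are present in G. Then P[X_H = 1] = p^{11} = (4/11)^{11} = 4194304/285311670611.
Summing the indicators: E[X] = Σ_H E[X_H] = 1814400 · p^{11} = 1814400 · 4194304/285311670611 = 7610145177600/285311670611.
Numerically: E[X] ≈ 26.7.

E[X] = 1814400 · (4/11)^{11} = 7610145177600/285311670611 ≈ 26.7.


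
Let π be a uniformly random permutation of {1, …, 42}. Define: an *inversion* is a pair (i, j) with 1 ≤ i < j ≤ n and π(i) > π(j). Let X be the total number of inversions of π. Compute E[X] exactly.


Write X = Σ X_I over the C(42, 2) = 861 pairs i < j, with X_I the indicator of one inversion.
There are 861 indicators.
For each fixed pair i < j, the values π(i) and π(j) are two distinct elements of {1, …, 42} in uniformly random order; by symmetry P[π(i) > π(j)] = 1/2.
By linearity: E[X] = 861 · (1/2) = C(42, 2) · (1/2) = 861/2 = 861/2 ≈ 430.500.

E[X] = 861/2 = 430.500.


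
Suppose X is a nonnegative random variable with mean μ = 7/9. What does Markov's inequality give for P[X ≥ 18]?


μ = E[X] = 7/9, a = 18.
Markov: P[X ≥ 18] ≤ μ/a = (7/9)/18 = 7/162.
Numerically: ≈ 0.043210.
(Since a = 18 > μ = 0.777778, the bound 7/162 is < 1 and informative.)

P[X ≥ 18] ≤ 7/162 ≈ 0.043210.


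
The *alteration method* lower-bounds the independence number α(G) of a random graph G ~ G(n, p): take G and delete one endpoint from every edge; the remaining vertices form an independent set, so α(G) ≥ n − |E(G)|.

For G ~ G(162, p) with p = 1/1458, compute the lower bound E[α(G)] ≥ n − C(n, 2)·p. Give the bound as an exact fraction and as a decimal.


E[|E(G)|] = C(162, 2)·p = 13041 · (1/1458) = 161/18.
E[α(G)] ≥ n − E[|E(G)|] = 162 − 161/18 = 2755/18.
Numerically: ≈ 153.056.
(This is only a lower bound; the true E[α(G)] may be larger.)

E[α(G)] ≥ 2755/18 ≈ 153.056.


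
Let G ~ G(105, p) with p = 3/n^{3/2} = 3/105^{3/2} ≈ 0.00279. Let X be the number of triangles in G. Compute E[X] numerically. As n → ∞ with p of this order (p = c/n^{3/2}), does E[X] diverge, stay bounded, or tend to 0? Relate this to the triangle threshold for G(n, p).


Number of potential triangles: C(105, 3) = 187460.
Each occurs with probability p³ ≈ (0.00279)³ ≈ 2.16776e-08.
By linearity: E[X] = C(105, 3)·p³ ≈ 187460 · 2.16776e-08 ≈ 0.004.
Since α = 3/2 > 1, p = c/n^{3/2} = o(1/n) is below the triangle threshold p ~ 1/n. Asymptotically E[X] ~ (c³/6)·n^{3(1−α)} = (3³/6)·n^{-1.5} → 0, so by Markov's inequality G has no triangles w.h.p.

E[X] ≈ 0.004; in regime p = Θ(1/n^{3/2}) E[X] tends to 0 (below the triangle threshold p ~ 1/n).


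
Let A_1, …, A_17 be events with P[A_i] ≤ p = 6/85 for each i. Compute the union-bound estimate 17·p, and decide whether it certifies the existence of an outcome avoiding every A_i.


Union bound: P[∪_{i=1}^{17} A_i] ≤ Σ_i P[A_i] ≤ 17·p = 17·(6/85) = 6/5.
Numerically: 6/5 ≈ 1.20000.
Is 6/5 < 1? NO.
Since the bound 6/5 is ≥ 1, the union bound is uninformative here; it does NOT by itself certify existence.

17·p = 6/5 ≈ 1.20000; existence NOT certified by the union bound.


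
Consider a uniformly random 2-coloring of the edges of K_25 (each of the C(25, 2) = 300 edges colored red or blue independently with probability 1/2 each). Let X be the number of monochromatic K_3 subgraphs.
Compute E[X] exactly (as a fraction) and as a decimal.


Let X = Σ_S X_S over the C(25, 3) = 2300 subsets S of size 3, where X_S = 1 if the K_3 on S is monochromatic.
For a fixed S, the K_3 on S has C(3, 2) = 3 edges. P[all 3 edges red] = (1/2)^3, and likewise for blue, so P[monochromatic] = 2·(1/2)^3 = 2^{1 − 3} = 1/4.
Summing: E[X] = C(25, 3) · 2^{1 − 3} = 2300 · 1/4 = 575.
Numerically: E[X] ≈ 575.000000.

E[X] = C(25,3)·2^(1−C(3,2)) = 575 ≈ 575.000000.


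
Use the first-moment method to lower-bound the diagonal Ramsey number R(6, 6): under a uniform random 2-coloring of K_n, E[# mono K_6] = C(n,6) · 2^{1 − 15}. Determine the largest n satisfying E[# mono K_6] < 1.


We need C(n, 6) · 2^{1 − 15} < 1, i.e. C(n, 6) < 2^{15 − 1} = 16384.
Check values of n near the boundary:
  n = 16: C(16, 6) = 8008; 8008 < 16384? YES
  n = 17: C(17, 6) = 12376; 12376 < 16384? YES
  n = 18: C(18, 6) = 18564; 18564 < 16384? NO
  n = 19: C(19, 6) = 27132; 27132 < 16384? NO
The largest n with C(n, 6) < 16384 is n = 17 (where E[X] = 1547/2048 ≈ 0.7553711). Hence R(6, 6) > 17, i.e. R(6, 6) ≥ 18.

Largest n = 17; hence R(6, 6) > 17.


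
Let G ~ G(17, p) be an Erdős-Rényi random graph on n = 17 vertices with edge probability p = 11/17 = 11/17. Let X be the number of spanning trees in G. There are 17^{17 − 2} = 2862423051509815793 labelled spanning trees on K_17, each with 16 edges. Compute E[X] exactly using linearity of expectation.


K_17 has 17^{17 − 2} = 2862423051509815793 labelled spanning trees.
For each such spanning tree H, let X_H = 1 if all 16 edges of H are present in G. Then P[X_H = 1] = p^{16} = (11/17)^{16} = 45949729863572161/48661191875666868481.
By linearity: E[X] = Σ_H E[X_H] = 2862423051509815793 · p^{16} = 2862423051509815793 · 45949729863572161/48661191875666868481 = 45949729863572161/17.
Numerically: E[X] ≈ 2.703e+15.

E[X] = 2862423051509815793 · (11/17)^{16} = 45949729863572161/17 ≈ 2.703e+15.


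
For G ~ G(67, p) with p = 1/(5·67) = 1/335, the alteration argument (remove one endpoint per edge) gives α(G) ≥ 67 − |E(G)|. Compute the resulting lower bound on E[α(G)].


E[|E(G)|] = C(67, 2)·p = 2211 · (1/335) = 33/5.
E[α(G)] ≥ n − E[|E(G)|] = 67 − 33/5 = 302/5.
Numerically: ≈ 60.400.
(This is only a lower bound; the true E[α(G)] may be larger.)

E[α(G)] ≥ 302/5 ≈ 60.400.


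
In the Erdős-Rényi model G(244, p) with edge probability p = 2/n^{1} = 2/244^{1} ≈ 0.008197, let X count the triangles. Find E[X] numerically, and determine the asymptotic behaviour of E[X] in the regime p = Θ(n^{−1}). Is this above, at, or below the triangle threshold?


Number of potential triangles: C(244, 3) = 2391444.
Each occurs with probability p³ ≈ (0.008197)³ ≈ 5.507069e-07.
By linearity: E[X] = C(244, 3)·p³ ≈ 2391444 · 5.507069e-07 ≈ 1.3170.
Here α = 1, so p = 2/n is exactly at the triangle threshold p ~ 1/n. Asymptotically E[X] → c³/6 = 2³/6 = 4/3 ≈ 1.3333, a bounded constant. In this regime the triangle count is asymptotically Poisson(c³/6).

E[X] ≈ 1.3170; in regime p = Θ(1/n^{1}) E[X] stays bounded (at the triangle threshold p ~ 1/n).


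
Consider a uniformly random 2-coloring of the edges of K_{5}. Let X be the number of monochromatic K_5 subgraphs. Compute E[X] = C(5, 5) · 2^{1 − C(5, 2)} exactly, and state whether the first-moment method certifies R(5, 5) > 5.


E[X] = C(5, 5) · 2^{1 − 10} = 1 · 2^{−9} = 1/512.
As a reduced fraction: E[X] = 1/512 ≈ 0.0020.
Is E[X] < 1? YES.
Since E[X] < 1, there exists a 2-coloring of K_{5} with no monochromatic K_5; hence R(5, 5) > 5.

E[X] = 1/512 ≈ 0.0020; E[X] < 1, so R(5, 5) > 5.


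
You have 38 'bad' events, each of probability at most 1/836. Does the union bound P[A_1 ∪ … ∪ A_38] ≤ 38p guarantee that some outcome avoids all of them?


Union bound: P[∪_{i=1}^{38} A_i] ≤ Σ_i P[A_i] ≤ 38·p = 38·(1/836) = 1/22.
Numerically: 1/22 ≈ 0.045455.
Is 1/22 < 1? YES.
Since P[∪ A_i] ≤ 1/22 < 1, the complement has P[∩ A_i^c] ≥ 1 − 1/22 = 21/22 > 0, so some outcome avoids every A_i.

38·p = 1/22 ≈ 0.045455; existence CERTIFIED by the union bound.


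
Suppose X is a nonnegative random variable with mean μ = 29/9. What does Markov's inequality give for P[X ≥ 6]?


μ = E[X] = 29/9, a = 6.
Markov: P[X ≥ 6] ≤ μ/a = (29/9)/6 = 29/54.
Numerically: ≈ 0.5370.
(Since a = 6 > μ = 3.2222, the bound 29/54 is < 1 and informative.)

P[X ≥ 6] ≤ 29/54 ≈ 0.5370.


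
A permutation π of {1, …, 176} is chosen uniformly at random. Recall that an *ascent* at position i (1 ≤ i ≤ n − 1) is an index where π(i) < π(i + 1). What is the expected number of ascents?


Write X = Σ X_I over i = 1, …, 175, with X_I the indicator of one ascent.
There are 175 indicators.
For each fixed i, the pair (π(i), π(i+1)) is a uniformly random ordered pair of distinct values from {1, …, 176}; by symmetry P[π(i) < π(i+1)] = 1/2.
By linearity: E[X] = 175 · (1/2) = (176 − 1) · (1/2) = 175/2 ≈ 87.5000.

E[X] = 175/2 = 87.5000.


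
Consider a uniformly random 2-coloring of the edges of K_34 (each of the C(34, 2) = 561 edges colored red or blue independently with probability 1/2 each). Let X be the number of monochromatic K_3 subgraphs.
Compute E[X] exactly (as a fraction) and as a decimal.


Let X = Σ_S X_S over the C(34, 3) = 5984 subsets S of size 3, where X_S = 1 if the K_3 on S is monochromatic.
For a fixed S, the K_3 on S has C(3, 2) = 3 edges. P[all 3 edges red] = (1/2)^3, and likewise for blue, so P[monochromatic] = 2·(1/2)^3 = 2^{1 − 3} = 1/4.
By linearity of expectation: E[X] = C(34, 3) · 2^{1 − 3} = 5984 · 1/4 = 1496.
Numerically: E[X] ≈ 1496.000.

E[X] = C(34,3)·2^(1−C(3,2)) = 1496 ≈ 1496.000.


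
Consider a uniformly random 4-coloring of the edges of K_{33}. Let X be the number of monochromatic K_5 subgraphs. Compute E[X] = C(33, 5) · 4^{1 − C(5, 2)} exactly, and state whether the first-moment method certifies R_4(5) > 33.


E[X] = C(33, 5) · 4^{1 − 10} = 237336 · 4^{−9} = 237336/262144.
As a reduced fraction: E[X] = 29667/32768 ≈ 0.905.
Is E[X] < 1? YES.
Since E[X] < 1, there exists a 4-coloring of K_{33} with no monochromatic K_5; hence R_4(5) > 33.

E[X] = 29667/32768 ≈ 0.905; E[X] < 1, so R_4(5) > 33.


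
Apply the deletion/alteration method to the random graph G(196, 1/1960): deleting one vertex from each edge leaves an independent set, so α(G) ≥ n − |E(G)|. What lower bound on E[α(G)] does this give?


E[|E(G)|] = C(196, 2)·p = 19110 · (1/1960) = 39/4.
E[α(G)] ≥ n − E[|E(G)|] = 196 − 39/4 = 745/4.
Numerically: ≈ 186.250.
(This is only a lower bound; the true E[α(G)] may be larger.)

E[α(G)] ≥ 745/4 ≈ 186.250.


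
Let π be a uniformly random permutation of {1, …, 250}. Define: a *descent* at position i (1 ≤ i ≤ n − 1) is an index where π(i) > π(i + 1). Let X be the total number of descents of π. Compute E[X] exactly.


Write X = Σ X_I over i = 1, …, 249, with X_I the indicator of one descent.
There are 249 indicators.
For each fixed i, the pair (π(i), π(i+1)) is a uniformly random ordered pair of distinct values from {1, …, 250}; by symmetry P[π(i) > π(i+1)] = 1/2.
By linearity: E[X] = 249 · (1/2) = (250 − 1) · (1/2) = 249/2 ≈ 124.500.

E[X] = 249/2 = 124.500.


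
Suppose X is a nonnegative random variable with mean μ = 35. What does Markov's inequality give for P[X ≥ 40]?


μ = E[X] = 35, a = 40.
Markov: P[X ≥ 40] ≤ μ/a = (35)/40 = 7/8.
Numerically: ≈ 0.875.
(Since a = 40 > μ = 35.000, the bound 7/8 is < 1 and informative.)

P[X ≥ 40] ≤ 7/8 ≈ 0.875.


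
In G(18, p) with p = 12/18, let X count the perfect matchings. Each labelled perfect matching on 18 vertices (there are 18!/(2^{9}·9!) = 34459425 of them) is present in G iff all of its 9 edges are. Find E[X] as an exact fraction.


K_18 has 18!/(2^{9}·9!) = 34459425 labelled perfect matchings.
For each such perfect matching H, let X_H = 1 if all 9 edges of H are present in G. Then P[X_H = 1] = p^{9} = (2/3)^{9} = 512/19683.
Summing the indicators: E[X] = Σ_H E[X_H] = 34459425 · p^{9} = 34459425 · 512/19683 = 217817600/243.
Numerically: E[X] ≈ 896369.

E[X] = 34459425 · (2/3)^{9} = 217817600/243 ≈ 896369.


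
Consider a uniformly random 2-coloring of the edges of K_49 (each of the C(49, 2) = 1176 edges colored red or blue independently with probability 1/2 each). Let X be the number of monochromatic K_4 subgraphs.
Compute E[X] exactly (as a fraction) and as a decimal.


Let X = Σ_S X_S over the C(49, 4) = 211876 subsets S of size 4, where X_S = 1 if the K_4 on S is monochromatic.
For a fixed S, the K_4 on S has C(4, 2) = 6 edges. P[all 6 edges red] = (1/2)^6, and likewise for blue, so P[monochromatic] = 2·(1/2)^6 = 2^{1 − 6} = 1/32.
By linearity of expectation: E[X] = C(49, 4) · 2^{1 − 6} = 211876 · 1/32 = 52969/8.
Numerically: E[X] ≈ 6621.12500.

E[X] = C(49,4)·2^(1−C(4,2)) = 52969/8 ≈ 6621.12500.


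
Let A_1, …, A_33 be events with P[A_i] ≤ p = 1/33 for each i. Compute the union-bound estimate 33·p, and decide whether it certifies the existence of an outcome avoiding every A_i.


Union bound: P[∪_{i=1}^{33} A_i] ≤ Σ_i P[A_i] ≤ 33·p = 33·(1/33) = 1.
Numerically: 1 ≈ 1.00000.
Is 1 < 1? NO.
Since the bound 1 is ≥ 1, the union bound is uninformative here; it does NOT by itself certify existence.

33·p = 1 ≈ 1.00000; existence NOT certified by the union bound.


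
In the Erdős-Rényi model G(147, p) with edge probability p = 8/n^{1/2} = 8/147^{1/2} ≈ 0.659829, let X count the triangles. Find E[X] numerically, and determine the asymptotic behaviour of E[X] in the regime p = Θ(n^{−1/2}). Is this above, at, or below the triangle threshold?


Number of potential triangles: C(147, 3) = 518665.
Each occurs with probability p³ ≈ (0.659829)³ ≈ 2.87272437e-01.
By linearity: E[X] = C(147, 3)·p³ ≈ 518665 · 2.87272437e-01 ≈ 148998.158613.
Since α = 1/2 < 1, p = c/n^{1/2} ≫ 1/n is above the triangle threshold p ~ 1/n. Asymptotically E[X] ~ (c³/6)·n^{3(1−α)} = (8³/6)·n^{1.5} → ∞; triangles are abundant w.h.p.

E[X] ≈ 148998.158613; in regime p = Θ(1/n^{1/2}) E[X] diverges (above the triangle threshold p ~ 1/n).


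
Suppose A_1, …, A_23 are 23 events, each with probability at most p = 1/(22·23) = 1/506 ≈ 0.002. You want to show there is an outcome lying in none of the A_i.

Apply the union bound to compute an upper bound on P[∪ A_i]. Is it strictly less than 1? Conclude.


Union bound: P[∪_{i=1}^{23} A_i] ≤ Σ_i P[A_i] ≤ 23·p = 23·(1/506) = 1/22.
Numerically: 1/22 ≈ 0.045.
Is 1/22 < 1? YES.
Since P[∪ A_i] ≤ 1/22 < 1, the complement has P[∩ A_i^c] ≥ 1 − 1/22 = 21/22 > 0, so some outcome avoids every A_i.

23·p = 1/22 ≈ 0.045; existence CERTIFIED by the union bound.


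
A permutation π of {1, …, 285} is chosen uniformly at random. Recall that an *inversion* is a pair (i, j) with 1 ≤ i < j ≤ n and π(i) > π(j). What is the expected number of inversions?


Write X = Σ X_I over the C(285, 2) = 40470 pairs i < j, with X_I the indicator of one inversion.
There are 40470 indicators.
For each fixed pair i < j, the values π(i) and π(j) are two distinct elements of {1, …, 285} in uniformly random order; by symmetry P[π(i) > π(j)] = 1/2.
By linearity: E[X] = 40470 · (1/2) = C(285, 2) · (1/2) = 40470/2 = 20235 ≈ 20235.00000.

E[X] = 20235 = 20235.00000.


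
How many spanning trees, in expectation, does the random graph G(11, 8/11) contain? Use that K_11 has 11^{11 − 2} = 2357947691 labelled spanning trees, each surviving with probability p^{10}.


K_11 has 11^{11 − 2} = 2357947691 labelled spanning trees.
For each such spanning tree H, let X_H = 1 if all 10 edges of H are present in G. Then P[X_H = 1] = p^{10} = (8/11)^{10} = 1073741824/25937424601.
By linearity: E[X] = Σ_H E[X_H] = 2357947691 · p^{10} = 2357947691 · 1073741824/25937424601 = 1073741824/11.
Numerically: E[X] ≈ 9.76129e+07.

E[X] = 2357947691 · (8/11)^{10} = 1073741824/11 ≈ 9.76129e+07.


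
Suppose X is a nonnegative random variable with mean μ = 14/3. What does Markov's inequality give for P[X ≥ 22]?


μ = E[X] = 14/3, a = 22.
Markov: P[X ≥ 22] ≤ μ/a = (14/3)/22 = 7/33.
Numerically: ≈ 0.21212.
(Since a = 22 > μ = 4.66667, the bound 7/33 is < 1 and informative.)

P[X ≥ 22] ≤ 7/33 ≈ 0.21212.


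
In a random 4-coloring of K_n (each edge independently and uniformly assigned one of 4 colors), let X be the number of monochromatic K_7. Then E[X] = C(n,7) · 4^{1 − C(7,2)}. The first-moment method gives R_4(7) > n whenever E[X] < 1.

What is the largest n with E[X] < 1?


We need C(n, 7) · 4^{1 − 21} < 1, i.e. C(n, 7) < 4^{21 − 1} = 1099511627776.
Check values of n near the boundary:
  n = 179: C(179, 7) = 1037437234460; 1037437234460 < 1099511627776? YES
  n = 180: C(180, 7) = 1079414463600; 1079414463600 < 1099511627776? YES
  n = 181: C(181, 7) = 1122839183400; 1122839183400 < 1099511627776? NO
  n = 182: C(182, 7) = 1167752750736; 1167752750736 < 1099511627776? NO
  n = 183: C(183, 7) = 1214197462413; 1214197462413 < 1099511627776? NO
The largest n with C(n, 7) < 1099511627776 is n = 180 (where E[X] = 67463403975/68719476736 ≈ 0.98172). Hence R_4(7) > 180, i.e. R_4(7) ≥ 181.

Largest n = 180; hence R_4(7) > 180.


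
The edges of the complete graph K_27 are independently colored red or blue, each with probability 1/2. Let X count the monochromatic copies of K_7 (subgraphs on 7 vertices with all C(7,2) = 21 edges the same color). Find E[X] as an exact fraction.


Let X = Σ_S X_S over the C(27, 7) = 888030 subsets S of size 7, where X_S = 1 if the K_7 on S is monochromatic.
For a fixed S, the K_7 on S has C(7, 2) = 21 edges. P[all 21 edges red] = (1/2)^21, and likewise for blue, so P[monochromatic] = 2·(1/2)^21 = 2^{1 − 21} = 1/1048576.
Summing: E[X] = C(27, 7) · 2^{1 − 21} = 888030 · 1/1048576 = 444015/524288.
Numerically: E[X] ≈ 0.846891.

E[X] = C(27,7)·2^(1−C(7,2)) = 444015/524288 ≈ 0.846891.


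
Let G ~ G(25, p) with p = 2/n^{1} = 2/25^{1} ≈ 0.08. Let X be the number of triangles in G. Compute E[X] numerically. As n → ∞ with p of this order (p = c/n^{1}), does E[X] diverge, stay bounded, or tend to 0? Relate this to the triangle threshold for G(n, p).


Number of potential triangles: C(25, 3) = 2300.
Each occurs with probability p³ ≈ (0.08)³ ≈ 5.12000e-04.
By linearity: E[X] = C(25, 3)·p³ ≈ 2300 · 5.12000e-04 ≈ 1.178.
Here α = 1, so p = 2/n is exactly at the triangle threshold p ~ 1/n. Asymptotically E[X] → c³/6 = 2³/6 = 4/3 ≈ 1.333, a bounded constant. In this regime the triangle count is asymptotically Poisson(c³/6).

E[X] ≈ 1.178; in regime p = Θ(1/n^{1}) E[X] stays bounded (at the triangle threshold p ~ 1/n).


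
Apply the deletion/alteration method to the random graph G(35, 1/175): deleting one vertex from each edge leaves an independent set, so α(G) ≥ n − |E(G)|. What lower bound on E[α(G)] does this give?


E[|E(G)|] = C(35, 2)·p = 595 · (1/175) = 17/5.
E[α(G)] ≥ n − E[|E(G)|] = 35 − 17/5 = 158/5.
Numerically: ≈ 31.6000.
(This is only a lower bound; the true E[α(G)] may be larger.)

E[α(G)] ≥ 158/5 ≈ 31.6000.


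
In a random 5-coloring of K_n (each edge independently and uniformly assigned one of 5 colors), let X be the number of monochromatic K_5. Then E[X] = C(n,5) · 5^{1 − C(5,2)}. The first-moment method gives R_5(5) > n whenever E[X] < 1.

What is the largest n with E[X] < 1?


We need C(n, 5) · 5^{1 − 10} < 1, i.e. C(n, 5) < 5^{10 − 1} = 1953125.
Check values of n near the boundary:
  n = 44: C(44, 5) = 1086008; 1086008 < 1953125? YES
  n = 45: C(45, 5) = 1221759; 1221759 < 1953125? YES
  n = 46: C(46, 5) = 1370754; 1370754 < 1953125? YES
  n = 47: C(47, 5) = 1533939; 1533939 < 1953125? YES
  n = 48: C(48, 5) = 1712304; 1712304 < 1953125? YES
  n = 49: C(49, 5) = 1906884; 1906884 < 1953125? YES
  n = 50: C(50, 5) = 2118760; 2118760 < 1953125? NO
  n = 51: C(51, 5) = 2349060; 2349060 < 1953125? NO
  n = 52: C(52, 5) = 2598960; 2598960 < 1953125? NO
The largest n with C(n, 5) < 1953125 is n = 49 (where E[X] = 1906884/1953125 ≈ 0.97632). Hence R_5(5) > 49, i.e. R_5(5) ≥ 50.

Largest n = 49; hence R_5(5) > 49.


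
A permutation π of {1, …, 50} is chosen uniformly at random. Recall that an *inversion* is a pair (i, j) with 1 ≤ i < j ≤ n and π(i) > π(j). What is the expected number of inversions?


Write X = Σ X_I over the C(50, 2) = 1225 pairs i < j, with X_I the indicator of one inversion.
There are 1225 indicators.
For each fixed pair i < j, the values π(i) and π(j) are two distinct elements of {1, …, 50} in uniformly random order; by symmetry P[π(i) > π(j)] = 1/2.
By linearity: E[X] = 1225 · (1/2) = C(50, 2) · (1/2) = 1225/2 = 1225/2 ≈ 612.500000.

E[X] = 1225/2 = 612.500000.


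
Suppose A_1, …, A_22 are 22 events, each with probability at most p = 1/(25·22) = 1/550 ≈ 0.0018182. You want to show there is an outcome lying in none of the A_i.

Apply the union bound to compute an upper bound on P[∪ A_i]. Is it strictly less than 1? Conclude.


Union bound: P[∪_{i=1}^{22} A_i] ≤ Σ_i P[A_i] ≤ 22·p = 22·(1/550) = 1/25.
Numerically: 1/25 ≈ 0.0400000.
Is 1/25 < 1? YES.
Since P[∪ A_i] ≤ 1/25 < 1, the complement has P[∩ A_i^c] ≥ 1 − 1/25 = 24/25 > 0, so some outcome avoids every A_i.

22·p = 1/25 ≈ 0.0400000; existence CERTIFIED by the union bound.


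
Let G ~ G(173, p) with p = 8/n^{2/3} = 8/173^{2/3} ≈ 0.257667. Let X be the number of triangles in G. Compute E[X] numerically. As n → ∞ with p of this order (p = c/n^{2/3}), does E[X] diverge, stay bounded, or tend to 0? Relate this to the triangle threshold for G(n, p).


Number of potential triangles: C(173, 3) = 848046.
Each occurs with probability p³ ≈ (0.257667)³ ≈ 1.71071536e-02.
By linearity: E[X] = C(173, 3)·p³ ≈ 848046 · 1.71071536e-02 ≈ 14507.653179.
Since α = 2/3 < 1, p = c/n^{2/3} ≫ 1/n is above the triangle threshold p ~ 1/n. Asymptotically E[X] ~ (c³/6)·n^{3(1−α)} = (8³/6)·n^{1} → ∞; triangles are abundant w.h.p.

E[X] ≈ 14507.653179; in regime p = Θ(1/n^{2/3}) E[X] diverges (above the triangle threshold p ~ 1/n).


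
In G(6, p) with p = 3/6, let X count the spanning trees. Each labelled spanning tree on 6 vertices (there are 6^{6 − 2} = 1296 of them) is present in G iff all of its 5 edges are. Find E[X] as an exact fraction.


K_6 has 6^{6 − 2} = 1296 labelled spanning trees.
For each such spanning tree H, let X_H = 1 if all 5 edges of H are present in G. Then P[X_H = 1] = p^{5} = (1/2)^{5} = 1/32.
By linearity: E[X] = Σ_H E[X_H] = 1296 · p^{5} = 1296 · 1/32 = 81/2.
Numerically: E[X] ≈ 40.5.

E[X] = 1296 · (1/2)^{5} = 81/2 ≈ 40.5.


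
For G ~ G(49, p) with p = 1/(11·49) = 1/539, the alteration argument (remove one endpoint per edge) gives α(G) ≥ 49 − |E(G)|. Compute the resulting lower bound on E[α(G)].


E[|E(G)|] = C(49, 2)·p = 1176 · (1/539) = 24/11.
E[α(G)] ≥ n − E[|E(G)|] = 49 − 24/11 = 515/11.
Numerically: ≈ 46.818182.
(This is only a lower bound; the true E[α(G)] may be larger.)

E[α(G)] ≥ 515/11 ≈ 46.818182.


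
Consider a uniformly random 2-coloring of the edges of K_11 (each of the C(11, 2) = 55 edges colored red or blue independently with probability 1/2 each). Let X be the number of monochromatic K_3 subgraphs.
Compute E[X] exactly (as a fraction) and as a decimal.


Let X = Σ_S X_S over the C(11, 3) = 165 subsets S of size 3, where X_S = 1 if the K_3 on S is monochromatic.
For a fixed S, the K_3 on S has C(3, 2) = 3 edges. P[all 3 edges red] = (1/2)^3, and likewise for blue, so P[monochromatic] = 2·(1/2)^3 = 2^{1 − 3} = 1/4.
Summing: E[X] = C(11, 3) · 2^{1 − 3} = 165 · 1/4 = 165/4.
Numerically: E[X] ≈ 41.2500.

E[X] = C(11,3)·2^(1−C(3,2)) = 165/4 ≈ 41.2500.
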